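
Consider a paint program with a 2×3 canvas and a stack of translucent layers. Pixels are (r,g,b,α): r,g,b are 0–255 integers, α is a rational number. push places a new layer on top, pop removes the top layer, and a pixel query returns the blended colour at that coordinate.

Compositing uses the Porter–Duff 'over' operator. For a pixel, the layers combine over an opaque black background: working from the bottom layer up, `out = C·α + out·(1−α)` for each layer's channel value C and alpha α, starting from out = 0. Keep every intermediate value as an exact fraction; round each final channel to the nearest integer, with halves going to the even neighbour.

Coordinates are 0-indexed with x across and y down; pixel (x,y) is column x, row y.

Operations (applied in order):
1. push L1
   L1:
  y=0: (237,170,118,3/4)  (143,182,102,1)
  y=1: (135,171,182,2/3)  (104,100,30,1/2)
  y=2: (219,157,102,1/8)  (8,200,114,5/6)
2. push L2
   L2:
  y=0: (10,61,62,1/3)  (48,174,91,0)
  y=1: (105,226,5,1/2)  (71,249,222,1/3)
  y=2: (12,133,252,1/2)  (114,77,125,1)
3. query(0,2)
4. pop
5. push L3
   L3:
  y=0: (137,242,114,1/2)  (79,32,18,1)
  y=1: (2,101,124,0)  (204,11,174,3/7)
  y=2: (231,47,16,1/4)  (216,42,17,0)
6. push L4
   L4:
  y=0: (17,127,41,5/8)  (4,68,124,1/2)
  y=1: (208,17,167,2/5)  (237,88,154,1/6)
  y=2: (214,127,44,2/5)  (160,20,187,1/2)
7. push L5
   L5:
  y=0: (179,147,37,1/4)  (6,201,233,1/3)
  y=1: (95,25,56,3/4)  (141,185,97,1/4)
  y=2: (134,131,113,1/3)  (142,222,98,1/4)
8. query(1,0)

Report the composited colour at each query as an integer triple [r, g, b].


query (0,2) [L1,L2] — begin 0,0,0
+L1 (α=1/8) → [219/8, 157/8, 51/4]
+L2 (α=1/2) → [315/16, 1221/16, 1059/8]
rounded: [20, 76, 132]

(1,0) stack=L1,L3,L4,L5; from [0,0,0]:
L1 α=1: [143, 182, 102]
L3 α=1: [79, 32, 18]
L4 α=1/2: [83/2, 50, 71]
L5 α=1/3: [89/3, 301/3, 125]
→ [30, 100, 125]


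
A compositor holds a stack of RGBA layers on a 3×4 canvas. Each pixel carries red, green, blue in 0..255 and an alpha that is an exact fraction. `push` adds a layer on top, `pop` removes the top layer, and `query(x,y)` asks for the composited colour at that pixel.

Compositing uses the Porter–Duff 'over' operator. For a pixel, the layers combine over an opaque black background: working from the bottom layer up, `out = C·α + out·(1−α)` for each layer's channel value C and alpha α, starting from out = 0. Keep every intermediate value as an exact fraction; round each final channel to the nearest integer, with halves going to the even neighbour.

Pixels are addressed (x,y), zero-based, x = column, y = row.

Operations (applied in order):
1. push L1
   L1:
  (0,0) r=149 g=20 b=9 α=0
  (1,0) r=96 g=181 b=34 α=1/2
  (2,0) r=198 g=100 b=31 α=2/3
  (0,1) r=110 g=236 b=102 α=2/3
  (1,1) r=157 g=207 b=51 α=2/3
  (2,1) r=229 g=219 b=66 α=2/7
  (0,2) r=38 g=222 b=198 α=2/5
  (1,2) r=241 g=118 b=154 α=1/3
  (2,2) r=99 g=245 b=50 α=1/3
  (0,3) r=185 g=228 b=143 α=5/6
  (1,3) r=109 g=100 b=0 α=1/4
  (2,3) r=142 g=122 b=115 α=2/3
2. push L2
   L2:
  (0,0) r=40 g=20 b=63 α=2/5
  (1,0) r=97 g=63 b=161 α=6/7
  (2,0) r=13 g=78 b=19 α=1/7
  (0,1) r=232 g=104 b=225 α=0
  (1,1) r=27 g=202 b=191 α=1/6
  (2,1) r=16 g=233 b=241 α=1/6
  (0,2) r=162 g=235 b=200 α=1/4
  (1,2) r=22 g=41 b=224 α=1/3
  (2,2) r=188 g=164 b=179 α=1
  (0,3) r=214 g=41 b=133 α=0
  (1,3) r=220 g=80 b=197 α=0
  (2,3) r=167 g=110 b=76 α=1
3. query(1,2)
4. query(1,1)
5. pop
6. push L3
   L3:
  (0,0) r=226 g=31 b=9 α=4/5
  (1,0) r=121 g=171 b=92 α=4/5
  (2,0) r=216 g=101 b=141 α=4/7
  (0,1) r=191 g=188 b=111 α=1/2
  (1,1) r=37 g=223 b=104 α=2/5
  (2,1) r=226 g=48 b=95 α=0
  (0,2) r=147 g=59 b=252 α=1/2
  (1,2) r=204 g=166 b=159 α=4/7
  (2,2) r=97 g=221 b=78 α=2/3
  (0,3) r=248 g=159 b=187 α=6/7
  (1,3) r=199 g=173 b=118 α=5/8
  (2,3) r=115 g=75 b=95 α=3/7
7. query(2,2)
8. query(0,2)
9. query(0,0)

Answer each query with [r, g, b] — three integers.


at x=1,y=2 over L1,L2:
L1 α=1/3: [241/3, 118/3, 154/3]
L2 α=1/3: [548/9, 359/9, 980/9]
rounded: [61, 40, 109]

(1,1) stack=L1,L2; from [0,0,0]:
after L1 α=2/3: [314/3, 138, 34]
after L2 α=1/6: [1651/18, 446/3, 361/6]
rounded: [92, 149, 60]

at x=2,y=2 over L1,L3:
after L1 α=1/3: [33, 245/3, 50/3]
after L3 α=2/3: [227/3, 1571/9, 518/9]
= [76, 175, 58]

query (0,2) [L1,L3] — begin 0,0,0
after L1 α=2/5: [76/5, 444/5, 396/5]
after L3 α=1/2: [811/10, 739/10, 828/5]
→ [81, 74, 166]

query (0,0) [L1,L3] — begin 0,0,0
after L1 α=0: [0, 0, 0]
after L3 α=4/5: [904/5, 124/5, 36/5]
rounded: [181, 25, 7]


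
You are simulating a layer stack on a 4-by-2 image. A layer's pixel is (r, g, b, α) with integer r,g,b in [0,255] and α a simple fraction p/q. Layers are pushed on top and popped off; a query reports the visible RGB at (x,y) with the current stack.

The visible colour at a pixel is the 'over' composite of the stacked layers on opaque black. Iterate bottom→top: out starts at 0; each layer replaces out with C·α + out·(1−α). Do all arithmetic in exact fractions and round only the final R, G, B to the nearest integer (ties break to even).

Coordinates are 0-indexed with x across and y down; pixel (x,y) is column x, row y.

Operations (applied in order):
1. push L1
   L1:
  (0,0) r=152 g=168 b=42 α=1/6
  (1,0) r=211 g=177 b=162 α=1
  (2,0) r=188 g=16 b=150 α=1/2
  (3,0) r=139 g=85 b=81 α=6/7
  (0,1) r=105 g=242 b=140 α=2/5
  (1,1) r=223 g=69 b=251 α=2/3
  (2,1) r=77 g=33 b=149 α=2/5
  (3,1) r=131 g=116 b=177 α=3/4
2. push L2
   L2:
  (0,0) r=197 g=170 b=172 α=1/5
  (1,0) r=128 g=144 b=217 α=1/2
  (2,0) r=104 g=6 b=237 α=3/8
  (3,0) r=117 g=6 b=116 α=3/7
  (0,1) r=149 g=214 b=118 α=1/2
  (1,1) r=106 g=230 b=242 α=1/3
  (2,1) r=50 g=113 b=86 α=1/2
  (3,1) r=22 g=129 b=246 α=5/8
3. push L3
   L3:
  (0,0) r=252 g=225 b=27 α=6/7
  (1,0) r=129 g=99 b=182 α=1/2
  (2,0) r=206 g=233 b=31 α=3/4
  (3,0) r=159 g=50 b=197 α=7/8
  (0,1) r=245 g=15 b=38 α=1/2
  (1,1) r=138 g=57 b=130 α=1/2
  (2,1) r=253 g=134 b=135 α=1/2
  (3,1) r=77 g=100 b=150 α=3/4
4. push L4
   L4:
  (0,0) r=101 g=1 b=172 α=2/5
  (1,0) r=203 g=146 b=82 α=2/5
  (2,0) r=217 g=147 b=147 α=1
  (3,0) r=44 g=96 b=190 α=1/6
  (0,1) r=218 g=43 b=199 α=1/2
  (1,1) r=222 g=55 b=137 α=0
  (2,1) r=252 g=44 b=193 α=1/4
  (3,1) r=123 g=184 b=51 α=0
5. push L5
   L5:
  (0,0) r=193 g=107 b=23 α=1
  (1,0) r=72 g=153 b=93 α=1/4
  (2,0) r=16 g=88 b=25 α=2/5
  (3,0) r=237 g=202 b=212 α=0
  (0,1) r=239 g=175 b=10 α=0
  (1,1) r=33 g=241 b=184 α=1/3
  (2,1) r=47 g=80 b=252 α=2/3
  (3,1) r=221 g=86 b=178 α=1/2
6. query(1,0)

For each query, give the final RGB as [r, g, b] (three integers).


(1,0) stack=L1,L2,L3,L4,L5; from [0,0,0]:
after L1 α=1: [211, 177, 162]
after L2 α=1/2: [339/2, 321/2, 379/2]
after L3 α=1/2: [597/4, 519/4, 743/4]
after L4 α=2/5: [683/4, 545/4, 577/4]
after L5 α=1/4: [2337/16, 2247/16, 2103/16]
rounded: [146, 140, 131]


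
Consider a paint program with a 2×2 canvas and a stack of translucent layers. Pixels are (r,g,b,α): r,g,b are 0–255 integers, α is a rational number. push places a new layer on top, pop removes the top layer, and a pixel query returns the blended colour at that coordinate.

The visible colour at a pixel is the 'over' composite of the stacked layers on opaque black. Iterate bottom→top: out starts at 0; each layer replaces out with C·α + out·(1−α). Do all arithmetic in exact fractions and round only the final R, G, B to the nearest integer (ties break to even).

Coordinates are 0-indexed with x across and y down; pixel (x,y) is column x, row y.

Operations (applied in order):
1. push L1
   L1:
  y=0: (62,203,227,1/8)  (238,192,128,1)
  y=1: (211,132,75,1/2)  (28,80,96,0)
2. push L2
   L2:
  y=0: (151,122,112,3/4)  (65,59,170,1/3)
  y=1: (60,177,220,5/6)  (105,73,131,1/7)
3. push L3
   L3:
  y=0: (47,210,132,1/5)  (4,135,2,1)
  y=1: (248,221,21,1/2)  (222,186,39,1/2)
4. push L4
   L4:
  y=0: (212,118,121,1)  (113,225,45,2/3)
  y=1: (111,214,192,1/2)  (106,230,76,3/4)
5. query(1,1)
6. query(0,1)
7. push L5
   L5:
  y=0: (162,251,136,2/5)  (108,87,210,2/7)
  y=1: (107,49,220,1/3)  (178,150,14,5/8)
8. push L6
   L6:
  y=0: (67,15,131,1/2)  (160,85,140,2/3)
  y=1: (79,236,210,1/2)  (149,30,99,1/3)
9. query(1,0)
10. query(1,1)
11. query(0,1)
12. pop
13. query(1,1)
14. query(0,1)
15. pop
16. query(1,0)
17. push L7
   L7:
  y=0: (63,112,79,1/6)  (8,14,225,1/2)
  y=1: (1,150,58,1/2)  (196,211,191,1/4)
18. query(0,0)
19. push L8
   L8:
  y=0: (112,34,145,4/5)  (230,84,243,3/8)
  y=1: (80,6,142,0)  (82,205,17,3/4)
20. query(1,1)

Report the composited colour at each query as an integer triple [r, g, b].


query (1,1) [L1,L2,L3,L4] — begin 0,0,0
+L1 (α=0) → [0, 0, 0]
+L2 (α=1/7) → [15, 73/7, 131/7]
+L3 (α=1/2) → [237/2, 1375/14, 202/7]
+L4 (α=3/4) → [873/8, 11035/56, 899/14]
= [109, 197, 64]

query (0,1) [L1,L2,L3,L4] — begin 0,0,0
after L1 α=1/2: [211/2, 66, 75/2]
after L2 α=5/6: [811/12, 317/2, 2275/12]
after L3 α=1/2: [3787/24, 759/4, 2527/24]
after L4 α=1/2: [6451/48, 1615/8, 7135/48]
→ [134, 202, 149]

query (1,0) [L1,L2,L3,L4,L5,L6] — begin 0,0,0
L1 α=1: [238, 192, 128]
L2 α=1/3: [541/3, 443/3, 142]
L3 α=1: [4, 135, 2]
L4 α=2/3: [230/3, 195, 92/3]
L5 α=2/7: [1798/21, 1149/7, 1720/21]
L6 α=2/3: [8518/63, 2339/21, 7600/63]
= [135, 111, 121]

(1,1) stack=L1,L2,L3,L4,L5,L6; from [0,0,0]:
L1 α=0: [0, 0, 0]
L2 α=1/7: [15, 73/7, 131/7]
L3 α=1/2: [237/2, 1375/14, 202/7]
L4 α=3/4: [873/8, 11035/56, 899/14]
L5 α=5/8: [9739/64, 75105/448, 3677/112]
L6 α=1/3: [14507/96, 27275/224, 9221/168]
= [151, 122, 55]

(0,1) stack=L1,L2,L3,L4,L5,L6; from [0,0,0]:
+L1 (α=1/2) → [211/2, 66, 75/2]
+L2 (α=5/6) → [811/12, 317/2, 2275/12]
+L3 (α=1/2) → [3787/24, 759/4, 2527/24]
+L4 (α=1/2) → [6451/48, 1615/8, 7135/48]
+L5 (α=1/3) → [9019/72, 1811/12, 12415/72]
+L6 (α=1/2) → [14707/144, 4643/24, 27535/144]
= [102, 193, 191]

at x=1,y=1 over L1,L2,L3,L4,L5:
after L1 α=0: [0, 0, 0]
after L2 α=1/7: [15, 73/7, 131/7]
after L3 α=1/2: [237/2, 1375/14, 202/7]
after L4 α=3/4: [873/8, 11035/56, 899/14]
after L5 α=5/8: [9739/64, 75105/448, 3677/112]
= [152, 168, 33]

query (0,1) [L1,L2,L3,L4,L5] — begin 0,0,0
+L1 (α=1/2) → [211/2, 66, 75/2]
+L2 (α=5/6) → [811/12, 317/2, 2275/12]
+L3 (α=1/2) → [3787/24, 759/4, 2527/24]
+L4 (α=1/2) → [6451/48, 1615/8, 7135/48]
+L5 (α=1/3) → [9019/72, 1811/12, 12415/72]
= [125, 151, 172]

at x=1,y=0 over L1,L2,L3,L4:
+L1 (α=1) → [238, 192, 128]
+L2 (α=1/3) → [541/3, 443/3, 142]
+L3 (α=1) → [4, 135, 2]
+L4 (α=2/3) → [230/3, 195, 92/3]
= [77, 195, 31]

query (0,0) [L1,L2,L3,L4,L7] — begin 0,0,0
L1 α=1/8: [31/4, 203/8, 227/8]
L2 α=3/4: [1843/16, 3131/32, 2915/32]
L3 α=1/5: [2031/20, 4811/40, 3971/40]
L4 α=1: [212, 118, 121]
L7 α=1/6: [1123/6, 117, 114]
= [187, 117, 114]

(1,1) stack=L1,L2,L3,L4,L7,L8; from [0,0,0]:
+L1 (α=0) → [0, 0, 0]
+L2 (α=1/7) → [15, 73/7, 131/7]
+L3 (α=1/2) → [237/2, 1375/14, 202/7]
+L4 (α=3/4) → [873/8, 11035/56, 899/14]
+L7 (α=1/4) → [4187/32, 44921/224, 5371/56]
+L8 (α=3/4) → [12059/128, 182681/896, 8227/224]
= [94, 204, 37]


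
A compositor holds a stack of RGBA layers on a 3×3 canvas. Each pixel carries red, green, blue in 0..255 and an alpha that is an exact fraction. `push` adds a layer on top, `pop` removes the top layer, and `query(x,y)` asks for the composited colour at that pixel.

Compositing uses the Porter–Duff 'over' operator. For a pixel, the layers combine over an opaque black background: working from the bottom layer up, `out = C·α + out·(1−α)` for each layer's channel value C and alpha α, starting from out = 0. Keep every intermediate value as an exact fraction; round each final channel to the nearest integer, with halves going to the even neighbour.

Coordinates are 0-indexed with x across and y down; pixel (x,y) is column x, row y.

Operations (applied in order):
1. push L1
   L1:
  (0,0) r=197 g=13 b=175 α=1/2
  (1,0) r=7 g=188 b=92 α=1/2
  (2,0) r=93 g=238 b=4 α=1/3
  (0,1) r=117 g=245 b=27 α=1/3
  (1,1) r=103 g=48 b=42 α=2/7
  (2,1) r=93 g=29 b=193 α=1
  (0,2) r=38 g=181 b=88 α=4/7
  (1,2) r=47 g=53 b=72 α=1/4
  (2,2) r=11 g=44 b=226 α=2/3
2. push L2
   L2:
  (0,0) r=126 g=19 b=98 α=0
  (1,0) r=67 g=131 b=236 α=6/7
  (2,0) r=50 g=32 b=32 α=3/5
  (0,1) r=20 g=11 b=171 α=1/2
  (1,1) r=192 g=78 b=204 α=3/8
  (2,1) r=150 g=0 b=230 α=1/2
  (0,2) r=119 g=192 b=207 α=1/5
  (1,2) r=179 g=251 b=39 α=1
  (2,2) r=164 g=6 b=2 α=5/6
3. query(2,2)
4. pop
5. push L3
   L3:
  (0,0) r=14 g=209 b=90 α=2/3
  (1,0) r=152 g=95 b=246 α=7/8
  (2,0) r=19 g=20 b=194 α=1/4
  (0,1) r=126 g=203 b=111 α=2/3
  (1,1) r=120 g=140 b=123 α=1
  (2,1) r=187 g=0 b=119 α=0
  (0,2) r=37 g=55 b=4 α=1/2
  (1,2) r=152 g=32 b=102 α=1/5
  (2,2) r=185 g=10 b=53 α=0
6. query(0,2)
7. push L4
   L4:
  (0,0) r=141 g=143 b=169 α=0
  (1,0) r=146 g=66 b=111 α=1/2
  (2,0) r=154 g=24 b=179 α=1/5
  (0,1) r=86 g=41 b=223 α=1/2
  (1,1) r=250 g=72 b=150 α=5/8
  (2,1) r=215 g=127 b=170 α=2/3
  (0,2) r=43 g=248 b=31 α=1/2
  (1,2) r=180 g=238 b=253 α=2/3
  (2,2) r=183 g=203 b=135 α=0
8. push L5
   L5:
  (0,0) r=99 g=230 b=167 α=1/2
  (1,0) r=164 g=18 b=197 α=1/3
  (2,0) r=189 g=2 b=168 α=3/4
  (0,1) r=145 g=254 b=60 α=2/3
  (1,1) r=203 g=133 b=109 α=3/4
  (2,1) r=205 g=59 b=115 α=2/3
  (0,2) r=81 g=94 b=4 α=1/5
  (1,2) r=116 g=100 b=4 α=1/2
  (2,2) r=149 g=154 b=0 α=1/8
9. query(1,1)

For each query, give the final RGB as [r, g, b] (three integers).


(2,2) stack=L1,L2; from [0,0,0]:
L1 α=2/3: [22/3, 88/3, 452/3]
L2 α=5/6: [1241/9, 89/9, 241/9]
→ [138, 10, 27]

query (0,2) [L1,L3] — begin 0,0,0
+L1 (α=4/7) → [152/7, 724/7, 352/7]
+L3 (α=1/2) → [411/14, 1109/14, 190/7]
= [29, 79, 27]

at x=1,y=1 over L1,L3,L4,L5:
L1 α=2/7: [206/7, 96/7, 12]
L3 α=1: [120, 140, 123]
L4 α=5/8: [805/4, 195/2, 1119/8]
L5 α=3/4: [3241/16, 993/8, 3735/32]
→ [203, 124, 117]


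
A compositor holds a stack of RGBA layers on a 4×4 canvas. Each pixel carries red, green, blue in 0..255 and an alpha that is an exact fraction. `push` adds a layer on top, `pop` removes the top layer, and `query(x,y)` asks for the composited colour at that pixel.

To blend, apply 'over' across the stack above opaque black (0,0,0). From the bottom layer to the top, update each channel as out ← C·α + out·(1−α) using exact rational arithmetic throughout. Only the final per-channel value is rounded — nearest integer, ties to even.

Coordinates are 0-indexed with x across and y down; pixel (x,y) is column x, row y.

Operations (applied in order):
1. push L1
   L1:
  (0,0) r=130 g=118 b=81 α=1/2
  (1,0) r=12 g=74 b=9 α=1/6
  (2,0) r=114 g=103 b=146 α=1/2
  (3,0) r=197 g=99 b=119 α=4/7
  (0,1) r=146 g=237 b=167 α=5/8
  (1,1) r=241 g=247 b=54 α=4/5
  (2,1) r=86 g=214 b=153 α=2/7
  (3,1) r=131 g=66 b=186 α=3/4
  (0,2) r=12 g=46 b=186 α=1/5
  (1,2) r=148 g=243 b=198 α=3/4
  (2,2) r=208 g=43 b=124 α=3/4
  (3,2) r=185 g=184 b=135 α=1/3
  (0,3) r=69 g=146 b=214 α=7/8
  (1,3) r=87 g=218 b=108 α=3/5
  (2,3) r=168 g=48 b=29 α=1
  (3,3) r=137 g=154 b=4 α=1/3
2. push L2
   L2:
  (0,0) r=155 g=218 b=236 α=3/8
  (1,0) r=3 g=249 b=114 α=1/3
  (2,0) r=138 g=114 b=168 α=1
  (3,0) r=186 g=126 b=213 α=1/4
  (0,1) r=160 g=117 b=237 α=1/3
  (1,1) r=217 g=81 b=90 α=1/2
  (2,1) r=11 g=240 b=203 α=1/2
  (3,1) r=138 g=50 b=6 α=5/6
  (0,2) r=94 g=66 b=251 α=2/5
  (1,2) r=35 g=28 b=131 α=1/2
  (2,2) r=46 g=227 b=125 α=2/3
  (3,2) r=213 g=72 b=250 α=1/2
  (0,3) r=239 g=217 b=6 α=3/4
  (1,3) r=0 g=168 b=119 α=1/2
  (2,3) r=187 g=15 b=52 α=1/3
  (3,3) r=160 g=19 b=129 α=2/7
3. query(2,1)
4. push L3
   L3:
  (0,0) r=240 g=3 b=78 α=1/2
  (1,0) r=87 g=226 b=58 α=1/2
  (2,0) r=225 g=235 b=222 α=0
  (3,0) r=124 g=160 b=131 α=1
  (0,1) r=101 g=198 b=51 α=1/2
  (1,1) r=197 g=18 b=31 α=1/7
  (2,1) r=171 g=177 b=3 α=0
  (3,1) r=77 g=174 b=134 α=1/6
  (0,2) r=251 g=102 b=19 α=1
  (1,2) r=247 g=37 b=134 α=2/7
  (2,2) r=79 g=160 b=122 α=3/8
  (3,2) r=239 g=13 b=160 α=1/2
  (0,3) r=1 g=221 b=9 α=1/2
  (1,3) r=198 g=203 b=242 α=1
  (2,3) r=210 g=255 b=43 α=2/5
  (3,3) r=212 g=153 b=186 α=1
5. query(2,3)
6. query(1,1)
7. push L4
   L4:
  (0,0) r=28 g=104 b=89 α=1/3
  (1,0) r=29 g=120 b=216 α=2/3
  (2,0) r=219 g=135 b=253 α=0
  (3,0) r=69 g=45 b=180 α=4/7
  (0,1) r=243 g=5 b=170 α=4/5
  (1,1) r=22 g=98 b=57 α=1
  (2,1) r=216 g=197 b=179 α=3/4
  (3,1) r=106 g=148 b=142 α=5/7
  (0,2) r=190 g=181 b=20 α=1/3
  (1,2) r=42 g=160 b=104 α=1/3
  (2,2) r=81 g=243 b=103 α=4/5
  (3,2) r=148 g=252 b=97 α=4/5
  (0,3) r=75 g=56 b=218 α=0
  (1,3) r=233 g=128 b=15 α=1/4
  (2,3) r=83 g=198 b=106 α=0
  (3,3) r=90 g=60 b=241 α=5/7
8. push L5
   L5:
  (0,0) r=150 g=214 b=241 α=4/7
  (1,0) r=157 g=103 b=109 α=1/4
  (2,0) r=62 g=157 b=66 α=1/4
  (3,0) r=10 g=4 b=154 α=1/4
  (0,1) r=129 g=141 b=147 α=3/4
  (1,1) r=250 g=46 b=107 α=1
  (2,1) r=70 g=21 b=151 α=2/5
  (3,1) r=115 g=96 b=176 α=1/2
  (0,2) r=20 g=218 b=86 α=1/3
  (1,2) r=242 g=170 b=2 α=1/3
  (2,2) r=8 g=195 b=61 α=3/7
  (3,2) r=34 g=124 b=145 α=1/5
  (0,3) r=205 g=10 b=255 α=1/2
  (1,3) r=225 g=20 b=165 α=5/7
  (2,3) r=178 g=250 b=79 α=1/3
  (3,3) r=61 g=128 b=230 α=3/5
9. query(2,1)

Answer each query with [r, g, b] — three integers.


query (2,1) [L1,L2] — begin 0,0,0
+L1 (α=2/7) → [172/7, 428/7, 306/7]
+L2 (α=1/2) → [249/14, 1054/7, 1727/14]
rounded: [18, 151, 123]

(2,3) stack=L1,L2,L3; from [0,0,0]:
L1 α=1: [168, 48, 29]
L2 α=1/3: [523/3, 37, 110/3]
L3 α=2/5: [943/5, 621/5, 196/5]
rounded: [189, 124, 39]

at x=1,y=1 over L1,L2,L3:
L1 α=4/5: [964/5, 988/5, 216/5]
L2 α=1/2: [2049/10, 1393/10, 333/5]
L3 α=1/7: [7132/35, 4269/35, 2153/35]
rounded: [204, 122, 62]

query (2,1) [L1,L2,L3,L4,L5] — begin 0,0,0
L1 α=2/7: [172/7, 428/7, 306/7]
L2 α=1/2: [249/14, 1054/7, 1727/14]
L3 α=0: [249/14, 1054/7, 1727/14]
L4 α=3/4: [9321/56, 5191/28, 9245/56]
L5 α=2/5: [35803/280, 16749/140, 44647/280]
rounded: [128, 120, 159]


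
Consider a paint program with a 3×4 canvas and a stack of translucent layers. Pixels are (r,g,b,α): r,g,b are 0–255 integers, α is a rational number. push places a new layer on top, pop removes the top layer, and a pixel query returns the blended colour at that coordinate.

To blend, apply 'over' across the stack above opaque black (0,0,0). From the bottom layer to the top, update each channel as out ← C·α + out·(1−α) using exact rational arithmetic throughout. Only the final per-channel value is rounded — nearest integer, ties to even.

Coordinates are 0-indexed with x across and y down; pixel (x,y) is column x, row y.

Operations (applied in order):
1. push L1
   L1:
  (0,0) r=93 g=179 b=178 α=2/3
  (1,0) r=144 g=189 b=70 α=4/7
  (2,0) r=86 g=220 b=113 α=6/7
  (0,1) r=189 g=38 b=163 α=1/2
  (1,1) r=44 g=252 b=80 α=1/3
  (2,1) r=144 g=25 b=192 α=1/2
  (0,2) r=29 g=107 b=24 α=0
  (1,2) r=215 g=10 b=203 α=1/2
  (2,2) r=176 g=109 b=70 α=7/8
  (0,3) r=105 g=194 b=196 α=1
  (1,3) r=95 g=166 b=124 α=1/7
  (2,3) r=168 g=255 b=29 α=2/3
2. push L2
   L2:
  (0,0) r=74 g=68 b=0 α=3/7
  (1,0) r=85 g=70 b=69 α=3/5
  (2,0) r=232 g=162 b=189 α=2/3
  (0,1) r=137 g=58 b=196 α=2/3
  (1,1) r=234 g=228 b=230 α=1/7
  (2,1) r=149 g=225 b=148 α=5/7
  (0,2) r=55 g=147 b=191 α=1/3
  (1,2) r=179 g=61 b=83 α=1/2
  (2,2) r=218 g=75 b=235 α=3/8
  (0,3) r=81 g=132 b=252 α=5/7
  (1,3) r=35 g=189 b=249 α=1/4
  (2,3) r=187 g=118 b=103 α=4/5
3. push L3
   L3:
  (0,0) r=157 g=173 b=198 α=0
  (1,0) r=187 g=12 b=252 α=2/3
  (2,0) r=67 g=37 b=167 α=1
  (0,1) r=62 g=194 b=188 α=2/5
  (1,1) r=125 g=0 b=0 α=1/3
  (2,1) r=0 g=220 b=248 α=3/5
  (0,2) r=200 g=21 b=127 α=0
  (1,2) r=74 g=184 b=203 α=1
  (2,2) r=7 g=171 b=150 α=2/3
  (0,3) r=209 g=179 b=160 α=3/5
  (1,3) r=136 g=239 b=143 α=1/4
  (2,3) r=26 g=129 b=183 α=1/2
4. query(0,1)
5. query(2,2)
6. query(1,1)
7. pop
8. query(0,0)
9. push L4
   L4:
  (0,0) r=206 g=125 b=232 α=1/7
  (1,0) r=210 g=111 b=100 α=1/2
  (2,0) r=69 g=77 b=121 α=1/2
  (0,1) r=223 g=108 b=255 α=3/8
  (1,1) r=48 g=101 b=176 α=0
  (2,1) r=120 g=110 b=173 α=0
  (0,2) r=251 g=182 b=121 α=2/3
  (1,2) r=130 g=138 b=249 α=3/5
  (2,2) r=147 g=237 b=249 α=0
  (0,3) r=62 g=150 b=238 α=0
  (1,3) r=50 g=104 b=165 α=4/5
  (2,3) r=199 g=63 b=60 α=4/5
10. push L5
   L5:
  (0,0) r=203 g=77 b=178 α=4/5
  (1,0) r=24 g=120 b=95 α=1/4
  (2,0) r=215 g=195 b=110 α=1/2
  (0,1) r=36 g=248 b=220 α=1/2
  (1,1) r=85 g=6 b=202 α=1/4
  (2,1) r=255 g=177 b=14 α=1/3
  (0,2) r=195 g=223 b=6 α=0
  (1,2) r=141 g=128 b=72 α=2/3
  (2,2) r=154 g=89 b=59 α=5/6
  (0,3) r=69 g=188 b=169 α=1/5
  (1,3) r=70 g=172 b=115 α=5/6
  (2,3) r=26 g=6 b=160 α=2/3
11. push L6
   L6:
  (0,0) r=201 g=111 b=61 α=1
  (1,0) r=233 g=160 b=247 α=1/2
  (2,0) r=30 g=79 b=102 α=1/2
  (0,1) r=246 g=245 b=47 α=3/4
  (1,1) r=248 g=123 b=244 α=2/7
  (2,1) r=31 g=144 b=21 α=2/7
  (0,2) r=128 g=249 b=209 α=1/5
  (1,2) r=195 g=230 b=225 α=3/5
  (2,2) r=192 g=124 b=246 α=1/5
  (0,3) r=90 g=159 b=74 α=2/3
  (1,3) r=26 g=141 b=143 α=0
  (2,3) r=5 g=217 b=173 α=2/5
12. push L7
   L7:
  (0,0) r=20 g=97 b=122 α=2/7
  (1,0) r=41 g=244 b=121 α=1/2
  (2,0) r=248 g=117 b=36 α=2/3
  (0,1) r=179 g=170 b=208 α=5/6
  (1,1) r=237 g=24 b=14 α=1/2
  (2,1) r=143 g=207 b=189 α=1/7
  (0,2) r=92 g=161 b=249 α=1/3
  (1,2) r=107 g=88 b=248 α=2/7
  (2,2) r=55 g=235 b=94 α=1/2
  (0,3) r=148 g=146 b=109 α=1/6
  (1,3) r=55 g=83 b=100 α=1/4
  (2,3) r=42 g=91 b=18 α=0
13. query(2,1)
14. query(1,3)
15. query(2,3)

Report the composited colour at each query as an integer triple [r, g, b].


query (0,1) [L1,L2,L3] — begin 0,0,0
+L1 (α=1/2) → [189/2, 19, 163/2]
+L2 (α=2/3) → [737/6, 45, 947/6]
+L3 (α=2/5) → [197/2, 523/5, 1699/10]
→ [98, 105, 170]

at x=2,y=2 over L1,L2,L3:
+L1 (α=7/8) → [154, 763/8, 245/4]
+L2 (α=3/8) → [178, 5615/64, 4045/32]
+L3 (α=2/3) → [64, 27503/192, 13645/96]
rounded: [64, 143, 142]

query (1,1) [L1,L2,L3] — begin 0,0,0
after L1 α=1/3: [44/3, 84, 80/3]
after L2 α=1/7: [46, 732/7, 390/7]
after L3 α=1/3: [217/3, 488/7, 260/7]
rounded: [72, 70, 37]

query (0,0) [L1,L2] — begin 0,0,0
after L1 α=2/3: [62, 358/3, 356/3]
after L2 α=3/7: [470/7, 292/3, 1424/21]
rounded: [67, 97, 68]

at x=2,y=1 over L1,L2,L4,L5,L6,L7:
after L1 α=1/2: [72, 25/2, 96]
after L2 α=5/7: [127, 1150/7, 932/7]
after L4 α=0: [127, 1150/7, 932/7]
after L5 α=1/3: [509/3, 3539/21, 654/7]
after L6 α=2/7: [2731/21, 23743/147, 3564/49]
after L7 α=1/7: [6463/49, 57629/343, 30645/343]
= [132, 168, 89]

(1,3) stack=L1,L2,L4,L5,L6,L7; from [0,0,0]:
after L1 α=1/7: [95/7, 166/7, 124/7]
after L2 α=1/4: [265/14, 1821/28, 2115/28]
after L4 α=4/5: [613/14, 13469/140, 4119/28]
after L5 α=5/6: [5513/84, 44623/280, 20219/168]
after L6 α=0: [5513/84, 44623/280, 20219/168]
after L7 α=1/4: [7053/112, 157109/1120, 25819/224]
→ [63, 140, 115]

query (2,3) [L1,L2,L4,L5,L6,L7] — begin 0,0,0
+L1 (α=2/3) → [112, 170, 58/3]
+L2 (α=4/5) → [172, 642/5, 1294/15]
+L4 (α=4/5) → [968/5, 1902/25, 4894/75]
+L5 (α=2/3) → [1228/15, 734/25, 28894/225]
+L6 (α=2/5) → [1278/25, 13052/125, 54844/375]
+L7 (α=0) → [1278/25, 13052/125, 54844/375]
= [51, 104, 146]


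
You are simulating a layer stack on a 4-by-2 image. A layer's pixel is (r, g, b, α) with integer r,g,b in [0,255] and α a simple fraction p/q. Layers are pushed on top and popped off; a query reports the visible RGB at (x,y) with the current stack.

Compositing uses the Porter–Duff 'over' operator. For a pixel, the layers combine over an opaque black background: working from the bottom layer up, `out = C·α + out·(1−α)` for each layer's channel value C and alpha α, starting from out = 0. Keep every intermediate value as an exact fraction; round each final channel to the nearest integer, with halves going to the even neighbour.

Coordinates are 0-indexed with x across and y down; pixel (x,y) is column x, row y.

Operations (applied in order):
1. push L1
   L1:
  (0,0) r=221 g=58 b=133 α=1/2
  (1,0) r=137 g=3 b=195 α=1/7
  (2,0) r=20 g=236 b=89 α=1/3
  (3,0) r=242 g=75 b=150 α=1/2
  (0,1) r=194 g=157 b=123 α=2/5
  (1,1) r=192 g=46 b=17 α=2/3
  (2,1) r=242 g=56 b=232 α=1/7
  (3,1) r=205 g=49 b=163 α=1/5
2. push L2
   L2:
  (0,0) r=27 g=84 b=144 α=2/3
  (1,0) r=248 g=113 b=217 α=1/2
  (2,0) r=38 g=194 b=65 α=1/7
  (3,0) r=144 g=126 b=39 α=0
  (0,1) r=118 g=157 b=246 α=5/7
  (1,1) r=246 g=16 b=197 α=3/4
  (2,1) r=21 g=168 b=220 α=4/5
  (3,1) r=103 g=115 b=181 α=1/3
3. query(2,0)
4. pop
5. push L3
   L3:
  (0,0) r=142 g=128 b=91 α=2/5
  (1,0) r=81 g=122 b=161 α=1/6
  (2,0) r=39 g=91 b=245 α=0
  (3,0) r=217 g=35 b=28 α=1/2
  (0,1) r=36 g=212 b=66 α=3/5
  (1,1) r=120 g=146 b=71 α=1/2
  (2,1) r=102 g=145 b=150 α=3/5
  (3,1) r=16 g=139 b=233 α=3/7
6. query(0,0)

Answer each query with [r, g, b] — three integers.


query (2,0) [L1,L2] — begin 0,0,0
L1 α=1/3: [20/3, 236/3, 89/3]
L2 α=1/7: [78/7, 666/7, 243/7]
rounded: [11, 95, 35]

at x=0,y=0 over L1,L3:
L1 α=1/2: [221/2, 29, 133/2]
L3 α=2/5: [1231/10, 343/5, 763/10]
= [123, 69, 76]


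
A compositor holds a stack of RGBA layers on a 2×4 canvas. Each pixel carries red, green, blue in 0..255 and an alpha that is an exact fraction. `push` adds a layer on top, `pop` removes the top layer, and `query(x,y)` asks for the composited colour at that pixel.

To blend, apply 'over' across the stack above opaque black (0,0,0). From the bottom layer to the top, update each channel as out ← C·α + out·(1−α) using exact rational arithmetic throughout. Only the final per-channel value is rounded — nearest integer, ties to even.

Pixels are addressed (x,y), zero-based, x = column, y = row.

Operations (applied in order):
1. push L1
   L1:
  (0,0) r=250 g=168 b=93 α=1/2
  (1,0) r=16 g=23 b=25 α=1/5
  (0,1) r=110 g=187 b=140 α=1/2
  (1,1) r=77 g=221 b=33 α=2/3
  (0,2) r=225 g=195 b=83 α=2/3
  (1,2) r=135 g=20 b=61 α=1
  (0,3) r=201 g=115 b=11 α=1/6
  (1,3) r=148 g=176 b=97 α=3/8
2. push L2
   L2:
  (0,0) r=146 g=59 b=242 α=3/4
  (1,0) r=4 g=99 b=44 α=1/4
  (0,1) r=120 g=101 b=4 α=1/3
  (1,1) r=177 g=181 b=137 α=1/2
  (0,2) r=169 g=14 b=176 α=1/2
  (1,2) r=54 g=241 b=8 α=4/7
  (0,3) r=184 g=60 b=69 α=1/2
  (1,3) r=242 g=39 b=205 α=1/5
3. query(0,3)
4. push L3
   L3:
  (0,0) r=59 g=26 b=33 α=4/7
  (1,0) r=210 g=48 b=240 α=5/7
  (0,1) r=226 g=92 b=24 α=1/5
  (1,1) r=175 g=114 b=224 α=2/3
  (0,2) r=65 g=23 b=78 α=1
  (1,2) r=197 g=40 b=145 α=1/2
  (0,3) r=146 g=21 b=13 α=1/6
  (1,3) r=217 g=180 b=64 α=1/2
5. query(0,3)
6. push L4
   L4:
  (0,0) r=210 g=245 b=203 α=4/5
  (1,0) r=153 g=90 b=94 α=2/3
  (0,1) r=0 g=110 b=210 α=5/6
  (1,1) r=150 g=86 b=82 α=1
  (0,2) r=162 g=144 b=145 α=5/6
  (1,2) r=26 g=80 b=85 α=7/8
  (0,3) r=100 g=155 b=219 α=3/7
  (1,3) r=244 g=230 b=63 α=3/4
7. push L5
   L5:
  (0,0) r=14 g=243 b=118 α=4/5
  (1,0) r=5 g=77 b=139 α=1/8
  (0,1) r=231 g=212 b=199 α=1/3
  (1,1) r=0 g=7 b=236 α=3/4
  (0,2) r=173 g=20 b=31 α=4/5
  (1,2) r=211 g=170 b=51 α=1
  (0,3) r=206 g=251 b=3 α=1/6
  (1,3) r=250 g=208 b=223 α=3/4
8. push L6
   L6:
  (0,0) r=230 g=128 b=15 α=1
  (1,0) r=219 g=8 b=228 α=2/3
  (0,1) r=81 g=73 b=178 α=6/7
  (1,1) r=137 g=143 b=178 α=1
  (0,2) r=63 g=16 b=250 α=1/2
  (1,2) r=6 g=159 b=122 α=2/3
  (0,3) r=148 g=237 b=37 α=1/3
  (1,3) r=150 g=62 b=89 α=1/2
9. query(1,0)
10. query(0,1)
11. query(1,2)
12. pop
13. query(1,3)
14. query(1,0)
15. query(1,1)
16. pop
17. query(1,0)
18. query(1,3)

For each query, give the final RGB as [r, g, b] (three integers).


at x=0,y=3 over L1,L2:
L1 α=1/6: [67/2, 115/6, 11/6]
L2 α=1/2: [435/4, 475/12, 425/12]
rounded: [109, 40, 35]

(0,3) stack=L1,L2,L3; from [0,0,0]:
+L1 (α=1/6) → [67/2, 115/6, 11/6]
+L2 (α=1/2) → [435/4, 475/12, 425/12]
+L3 (α=1/6) → [2759/24, 2627/72, 2281/72]
→ [115, 36, 32]

at x=1,y=0 over L1,L2,L3,L4,L5,L6:
+L1 (α=1/5) → [16/5, 23/5, 5]
+L2 (α=1/4) → [17/5, 141/5, 59/4]
+L3 (α=5/7) → [5284/35, 1482/35, 2459/14]
+L4 (α=2/3) → [15994/105, 2594/35, 1697/14]
+L5 (α=1/8) → [16069/120, 2979/40, 1975/16]
+L6 (α=2/3) → [68629/360, 3619/120, 9271/48]
= [191, 30, 193]

(0,1) stack=L1,L2,L3,L4,L5,L6; from [0,0,0]:
+L1 (α=1/2) → [55, 187/2, 70]
+L2 (α=1/3) → [230/3, 96, 48]
+L3 (α=1/5) → [1598/15, 476/5, 216/5]
+L4 (α=5/6) → [799/45, 1613/15, 911/5]
+L5 (α=1/3) → [11993/135, 6406/45, 939/5]
+L6 (α=6/7) → [77603/945, 26116/315, 897/5]
= [82, 83, 179]

query (1,2) [L1,L2,L3,L4,L5,L6] — begin 0,0,0
+L1 (α=1) → [135, 20, 61]
+L2 (α=4/7) → [621/7, 1024/7, 215/7]
+L3 (α=1/2) → [1000/7, 652/7, 615/7]
+L4 (α=7/8) → [1137/28, 1143/14, 1195/14]
+L5 (α=1) → [211, 170, 51]
+L6 (α=2/3) → [223/3, 488/3, 295/3]
= [74, 163, 98]

(1,3) stack=L1,L2,L3,L4,L5; from [0,0,0]:
after L1 α=3/8: [111/2, 66, 291/8]
after L2 α=1/5: [464/5, 303/5, 701/10]
after L3 α=1/2: [1549/10, 1203/10, 1341/20]
after L4 α=3/4: [8869/40, 8103/40, 5121/80]
after L5 α=3/4: [38869/160, 33063/160, 58641/320]
→ [243, 207, 183]

(1,0) stack=L1,L2,L3,L4,L5; from [0,0,0]:
after L1 α=1/5: [16/5, 23/5, 5]
after L2 α=1/4: [17/5, 141/5, 59/4]
after L3 α=5/7: [5284/35, 1482/35, 2459/14]
after L4 α=2/3: [15994/105, 2594/35, 1697/14]
after L5 α=1/8: [16069/120, 2979/40, 1975/16]
→ [134, 74, 123]

query (1,1) [L1,L2,L3,L4,L5] — begin 0,0,0
L1 α=2/3: [154/3, 442/3, 22]
L2 α=1/2: [685/6, 985/6, 159/2]
L3 α=2/3: [2785/18, 2353/18, 1055/6]
L4 α=1: [150, 86, 82]
L5 α=3/4: [75/2, 107/4, 395/2]
= [38, 27, 198]

(1,0) stack=L1,L2,L3,L4; from [0,0,0]:
after L1 α=1/5: [16/5, 23/5, 5]
after L2 α=1/4: [17/5, 141/5, 59/4]
after L3 α=5/7: [5284/35, 1482/35, 2459/14]
after L4 α=2/3: [15994/105, 2594/35, 1697/14]
= [152, 74, 121]

query (1,3) [L1,L2,L3,L4] — begin 0,0,0
+L1 (α=3/8) → [111/2, 66, 291/8]
+L2 (α=1/5) → [464/5, 303/5, 701/10]
+L3 (α=1/2) → [1549/10, 1203/10, 1341/20]
+L4 (α=3/4) → [8869/40, 8103/40, 5121/80]
= [222, 203, 64]


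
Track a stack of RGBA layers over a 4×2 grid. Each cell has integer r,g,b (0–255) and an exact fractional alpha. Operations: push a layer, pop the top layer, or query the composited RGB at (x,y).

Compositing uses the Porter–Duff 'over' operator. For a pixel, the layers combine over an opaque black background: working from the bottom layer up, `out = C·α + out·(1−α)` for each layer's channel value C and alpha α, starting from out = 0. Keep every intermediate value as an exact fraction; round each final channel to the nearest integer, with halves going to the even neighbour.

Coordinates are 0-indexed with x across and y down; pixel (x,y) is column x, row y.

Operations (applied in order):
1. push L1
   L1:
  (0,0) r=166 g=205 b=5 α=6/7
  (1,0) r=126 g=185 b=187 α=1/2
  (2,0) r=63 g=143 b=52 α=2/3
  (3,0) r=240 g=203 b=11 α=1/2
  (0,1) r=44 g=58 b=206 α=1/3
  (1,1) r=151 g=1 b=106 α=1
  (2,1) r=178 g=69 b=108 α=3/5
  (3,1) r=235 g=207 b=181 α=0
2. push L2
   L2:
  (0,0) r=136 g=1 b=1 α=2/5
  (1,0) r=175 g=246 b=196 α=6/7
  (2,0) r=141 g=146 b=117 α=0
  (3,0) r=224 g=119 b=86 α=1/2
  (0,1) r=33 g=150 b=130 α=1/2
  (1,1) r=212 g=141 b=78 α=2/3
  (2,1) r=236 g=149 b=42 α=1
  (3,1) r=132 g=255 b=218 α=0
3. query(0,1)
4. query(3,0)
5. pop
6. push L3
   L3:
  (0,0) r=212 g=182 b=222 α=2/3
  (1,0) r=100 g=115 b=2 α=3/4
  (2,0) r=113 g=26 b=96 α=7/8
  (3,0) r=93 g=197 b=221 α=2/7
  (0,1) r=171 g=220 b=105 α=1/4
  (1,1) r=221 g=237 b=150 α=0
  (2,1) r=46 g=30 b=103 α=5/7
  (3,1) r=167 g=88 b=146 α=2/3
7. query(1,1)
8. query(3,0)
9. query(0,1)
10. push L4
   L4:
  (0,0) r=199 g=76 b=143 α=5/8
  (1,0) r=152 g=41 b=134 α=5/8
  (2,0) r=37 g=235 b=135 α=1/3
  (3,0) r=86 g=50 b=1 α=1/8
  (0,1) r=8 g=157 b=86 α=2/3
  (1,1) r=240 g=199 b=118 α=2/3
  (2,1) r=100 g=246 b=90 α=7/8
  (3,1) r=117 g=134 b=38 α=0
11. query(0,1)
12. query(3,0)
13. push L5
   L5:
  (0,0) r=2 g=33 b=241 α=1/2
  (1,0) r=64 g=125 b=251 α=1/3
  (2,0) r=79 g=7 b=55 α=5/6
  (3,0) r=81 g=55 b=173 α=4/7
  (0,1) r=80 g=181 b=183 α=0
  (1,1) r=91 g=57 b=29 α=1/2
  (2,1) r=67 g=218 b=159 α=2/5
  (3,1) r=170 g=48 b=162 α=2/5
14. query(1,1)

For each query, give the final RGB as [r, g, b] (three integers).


query (0,1) [L1,L2] — begin 0,0,0
L1 α=1/3: [44/3, 58/3, 206/3]
L2 α=1/2: [143/6, 254/3, 298/3]
rounded: [24, 85, 99]

query (3,0) [L1,L2] — begin 0,0,0
after L1 α=1/2: [120, 203/2, 11/2]
after L2 α=1/2: [172, 441/4, 183/4]
→ [172, 110, 46]

at x=1,y=1 over L1,L3:
L1 α=1: [151, 1, 106]
L3 α=0: [151, 1, 106]
rounded: [151, 1, 106]

query (3,0) [L1,L3] — begin 0,0,0
+L1 (α=1/2) → [120, 203/2, 11/2]
+L3 (α=2/7) → [786/7, 1803/14, 939/14]
→ [112, 129, 67]

at x=0,y=1 over L1,L3:
L1 α=1/3: [44/3, 58/3, 206/3]
L3 α=1/4: [215/4, 139/2, 311/4]
= [54, 70, 78]

at x=0,y=1 over L1,L3,L4:
L1 α=1/3: [44/3, 58/3, 206/3]
L3 α=1/4: [215/4, 139/2, 311/4]
L4 α=2/3: [93/4, 767/6, 333/4]
→ [23, 128, 83]

at x=3,y=0 over L1,L3,L4:
after L1 α=1/2: [120, 203/2, 11/2]
after L3 α=2/7: [786/7, 1803/14, 939/14]
after L4 α=1/8: [109, 1903/16, 941/16]
rounded: [109, 119, 59]

at x=1,y=1 over L1,L3,L4,L5:
L1 α=1: [151, 1, 106]
L3 α=0: [151, 1, 106]
L4 α=2/3: [631/3, 133, 114]
L5 α=1/2: [452/3, 95, 143/2]
→ [151, 95, 72]


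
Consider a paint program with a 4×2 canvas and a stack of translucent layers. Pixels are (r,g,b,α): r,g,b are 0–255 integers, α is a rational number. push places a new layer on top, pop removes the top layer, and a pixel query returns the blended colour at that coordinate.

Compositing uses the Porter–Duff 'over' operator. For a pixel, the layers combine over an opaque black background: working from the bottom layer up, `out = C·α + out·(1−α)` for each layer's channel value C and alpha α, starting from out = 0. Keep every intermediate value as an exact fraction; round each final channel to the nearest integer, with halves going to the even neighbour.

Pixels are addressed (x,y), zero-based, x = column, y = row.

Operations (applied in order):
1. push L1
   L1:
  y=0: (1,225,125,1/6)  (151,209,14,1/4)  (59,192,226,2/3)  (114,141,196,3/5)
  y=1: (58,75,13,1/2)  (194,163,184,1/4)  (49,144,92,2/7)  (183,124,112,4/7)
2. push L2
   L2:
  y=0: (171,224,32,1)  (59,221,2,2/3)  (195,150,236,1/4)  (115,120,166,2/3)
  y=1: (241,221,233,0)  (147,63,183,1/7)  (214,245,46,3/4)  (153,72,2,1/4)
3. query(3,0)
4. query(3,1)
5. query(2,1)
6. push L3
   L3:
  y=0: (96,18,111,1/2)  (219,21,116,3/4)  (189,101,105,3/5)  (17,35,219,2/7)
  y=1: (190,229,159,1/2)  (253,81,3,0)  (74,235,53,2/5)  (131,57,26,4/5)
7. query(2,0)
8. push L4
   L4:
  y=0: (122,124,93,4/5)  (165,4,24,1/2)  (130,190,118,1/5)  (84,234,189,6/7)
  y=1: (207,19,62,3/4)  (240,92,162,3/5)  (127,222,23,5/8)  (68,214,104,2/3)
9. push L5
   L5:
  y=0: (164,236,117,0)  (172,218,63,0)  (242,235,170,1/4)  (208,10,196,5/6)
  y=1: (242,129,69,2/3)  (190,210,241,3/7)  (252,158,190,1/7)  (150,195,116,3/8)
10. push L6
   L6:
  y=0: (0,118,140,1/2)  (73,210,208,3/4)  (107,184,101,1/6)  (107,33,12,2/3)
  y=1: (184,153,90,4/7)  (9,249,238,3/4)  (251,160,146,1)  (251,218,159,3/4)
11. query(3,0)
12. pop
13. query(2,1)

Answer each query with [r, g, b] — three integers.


at x=3,y=0 over L1,L2:
L1 α=3/5: [342/5, 423/5, 588/5]
L2 α=2/3: [1492/15, 541/5, 2248/15]
→ [99, 108, 150]

at x=3,y=1 over L1,L2:
L1 α=4/7: [732/7, 496/7, 64]
L2 α=1/4: [3267/28, 498/7, 97/2]
= [117, 71, 48]

at x=2,y=1 over L1,L2:
+L1 (α=2/7) → [14, 288/7, 184/7]
+L2 (α=3/4) → [164, 5433/28, 575/14]
→ [164, 194, 41]

(2,0) stack=L1,L2,L3; from [0,0,0]:
L1 α=2/3: [118/3, 128, 452/3]
L2 α=1/4: [313/4, 267/2, 172]
L3 α=3/5: [1447/10, 114, 659/5]
rounded: [145, 114, 132]

(3,0) stack=L1,L2,L3,L4,L5,L6; from [0,0,0]:
after L1 α=3/5: [342/5, 423/5, 588/5]
after L2 α=2/3: [1492/15, 541/5, 2248/15]
after L3 α=2/7: [1594/21, 611/7, 3562/21]
after L4 α=6/7: [12178/147, 10439/49, 27376/147]
after L5 α=5/6: [82529/441, 12889/294, 85718/441]
after L6 α=2/3: [176903/1323, 32293/882, 96302/1323]
→ [134, 37, 73]

query (2,1) [L1,L2,L3,L4,L5] — begin 0,0,0
L1 α=2/7: [14, 288/7, 184/7]
L2 α=3/4: [164, 5433/28, 575/14]
L3 α=2/5: [128, 29459/140, 3209/70]
L4 α=5/8: [1019/8, 243777/1120, 17677/560]
L5 α=1/7: [4065/28, 819811/3920, 106231/1960]
= [145, 209, 54]


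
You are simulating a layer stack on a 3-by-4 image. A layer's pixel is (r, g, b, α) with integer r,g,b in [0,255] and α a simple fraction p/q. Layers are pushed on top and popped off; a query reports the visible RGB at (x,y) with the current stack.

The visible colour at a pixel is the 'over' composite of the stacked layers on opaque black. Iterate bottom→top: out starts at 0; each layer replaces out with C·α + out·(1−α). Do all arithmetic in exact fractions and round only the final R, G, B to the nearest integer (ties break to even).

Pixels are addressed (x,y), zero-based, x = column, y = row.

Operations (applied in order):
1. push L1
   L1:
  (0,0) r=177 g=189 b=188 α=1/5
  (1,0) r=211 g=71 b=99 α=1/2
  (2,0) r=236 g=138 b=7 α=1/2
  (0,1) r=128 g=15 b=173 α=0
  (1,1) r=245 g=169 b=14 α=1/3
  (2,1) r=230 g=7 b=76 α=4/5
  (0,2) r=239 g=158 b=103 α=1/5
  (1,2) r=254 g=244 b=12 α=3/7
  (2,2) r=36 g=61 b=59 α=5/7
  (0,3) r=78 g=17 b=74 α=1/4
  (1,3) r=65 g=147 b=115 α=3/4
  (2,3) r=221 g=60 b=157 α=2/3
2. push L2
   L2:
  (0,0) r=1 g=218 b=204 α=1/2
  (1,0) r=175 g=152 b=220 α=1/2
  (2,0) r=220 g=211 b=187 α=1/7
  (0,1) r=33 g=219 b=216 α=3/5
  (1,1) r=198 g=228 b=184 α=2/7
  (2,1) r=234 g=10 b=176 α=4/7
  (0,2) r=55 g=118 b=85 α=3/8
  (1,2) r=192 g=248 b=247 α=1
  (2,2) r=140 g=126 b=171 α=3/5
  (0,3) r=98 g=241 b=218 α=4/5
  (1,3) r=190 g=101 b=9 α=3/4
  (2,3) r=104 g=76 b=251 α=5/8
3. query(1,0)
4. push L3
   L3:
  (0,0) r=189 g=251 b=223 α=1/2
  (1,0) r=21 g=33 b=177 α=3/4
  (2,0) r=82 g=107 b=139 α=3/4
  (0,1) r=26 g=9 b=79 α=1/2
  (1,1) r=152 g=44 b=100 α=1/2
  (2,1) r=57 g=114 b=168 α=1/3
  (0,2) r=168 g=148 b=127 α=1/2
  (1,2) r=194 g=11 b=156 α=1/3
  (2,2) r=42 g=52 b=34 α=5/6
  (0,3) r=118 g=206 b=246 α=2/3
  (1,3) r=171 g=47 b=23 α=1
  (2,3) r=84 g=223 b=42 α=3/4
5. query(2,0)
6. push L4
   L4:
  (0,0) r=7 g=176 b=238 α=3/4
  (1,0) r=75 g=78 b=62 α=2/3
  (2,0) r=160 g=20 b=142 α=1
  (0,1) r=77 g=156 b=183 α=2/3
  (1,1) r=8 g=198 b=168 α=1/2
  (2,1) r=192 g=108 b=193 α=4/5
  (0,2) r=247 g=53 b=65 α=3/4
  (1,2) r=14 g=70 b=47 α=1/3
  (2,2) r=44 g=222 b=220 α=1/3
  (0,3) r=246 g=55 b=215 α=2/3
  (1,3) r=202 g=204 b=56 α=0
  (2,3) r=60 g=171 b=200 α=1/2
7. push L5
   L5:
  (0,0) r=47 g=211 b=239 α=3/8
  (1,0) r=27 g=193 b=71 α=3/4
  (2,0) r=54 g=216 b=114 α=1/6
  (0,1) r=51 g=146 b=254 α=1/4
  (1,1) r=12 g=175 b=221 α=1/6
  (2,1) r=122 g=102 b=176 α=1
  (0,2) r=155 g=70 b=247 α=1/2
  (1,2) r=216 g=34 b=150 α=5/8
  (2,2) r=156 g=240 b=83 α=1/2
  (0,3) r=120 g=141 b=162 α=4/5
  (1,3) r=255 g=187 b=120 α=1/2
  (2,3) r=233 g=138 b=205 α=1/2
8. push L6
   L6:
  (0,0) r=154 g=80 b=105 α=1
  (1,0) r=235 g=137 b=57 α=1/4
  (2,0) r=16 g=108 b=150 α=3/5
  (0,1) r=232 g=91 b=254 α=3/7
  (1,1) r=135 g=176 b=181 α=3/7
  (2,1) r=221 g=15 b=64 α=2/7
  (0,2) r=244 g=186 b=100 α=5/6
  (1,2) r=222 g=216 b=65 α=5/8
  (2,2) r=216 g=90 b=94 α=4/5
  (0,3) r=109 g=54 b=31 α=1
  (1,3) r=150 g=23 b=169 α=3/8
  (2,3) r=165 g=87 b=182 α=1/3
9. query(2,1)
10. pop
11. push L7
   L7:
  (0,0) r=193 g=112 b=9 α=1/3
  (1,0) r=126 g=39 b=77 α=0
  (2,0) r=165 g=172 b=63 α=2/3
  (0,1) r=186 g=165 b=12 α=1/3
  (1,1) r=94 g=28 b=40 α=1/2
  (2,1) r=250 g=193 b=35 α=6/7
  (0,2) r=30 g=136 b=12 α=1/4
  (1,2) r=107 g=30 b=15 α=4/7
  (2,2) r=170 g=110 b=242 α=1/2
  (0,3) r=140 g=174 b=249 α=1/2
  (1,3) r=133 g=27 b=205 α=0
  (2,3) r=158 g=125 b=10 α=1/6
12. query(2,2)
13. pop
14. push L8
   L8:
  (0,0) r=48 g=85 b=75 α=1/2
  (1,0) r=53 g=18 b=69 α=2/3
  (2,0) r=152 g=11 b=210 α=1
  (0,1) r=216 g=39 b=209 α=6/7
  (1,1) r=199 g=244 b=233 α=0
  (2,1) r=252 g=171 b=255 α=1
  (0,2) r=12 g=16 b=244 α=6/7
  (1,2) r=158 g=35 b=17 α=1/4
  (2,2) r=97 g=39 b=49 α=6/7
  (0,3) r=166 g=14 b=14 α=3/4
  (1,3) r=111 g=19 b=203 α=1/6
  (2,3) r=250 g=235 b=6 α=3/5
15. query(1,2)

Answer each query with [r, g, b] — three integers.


(1,0) stack=L1,L2; from [0,0,0]:
+L1 (α=1/2) → [211/2, 71/2, 99/2]
+L2 (α=1/2) → [561/4, 375/4, 539/4]
rounded: [140, 94, 135]

at x=2,y=0 over L1,L2,L3:
after L1 α=1/2: [118, 69, 7/2]
after L2 α=1/7: [928/7, 625/7, 208/7]
after L3 α=3/4: [1325/14, 718/7, 3127/28]
rounded: [95, 103, 112]

(2,1) stack=L1,L2,L3,L4,L5,L6; from [0,0,0]:
+L1 (α=4/5) → [184, 28/5, 304/5]
+L2 (α=4/7) → [1488/7, 284/35, 4432/35]
+L3 (α=1/3) → [1125/7, 4558/105, 14744/105]
+L4 (α=4/5) → [6501/35, 49918/525, 95804/525]
+L5 (α=1) → [122, 102, 176]
+L6 (α=2/7) → [1052/7, 540/7, 144]
rounded: [150, 77, 144]

(2,2) stack=L1,L2,L3,L4,L5,L7; from [0,0,0]:
L1 α=5/7: [180/7, 305/7, 295/7]
L2 α=3/5: [660/7, 3256/35, 4181/35]
L3 α=5/6: [355/7, 6178/105, 3377/70]
L4 α=1/3: [1018/21, 35666/315, 11077/105]
L5 α=1/2: [2147/21, 55633/315, 9896/105]
L7 α=1/2: [5717/42, 90283/630, 17653/105]
= [136, 143, 168]

at x=1,y=2 over L1,L2,L3,L4,L5,L8:
L1 α=3/7: [762/7, 732/7, 36/7]
L2 α=1: [192, 248, 247]
L3 α=1/3: [578/3, 169, 650/3]
L4 α=1/3: [1198/9, 136, 1441/9]
L5 α=5/8: [2219/12, 289/4, 3691/24]
L8 α=1/4: [2851/16, 1007/16, 3827/32]
→ [178, 63, 120]
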